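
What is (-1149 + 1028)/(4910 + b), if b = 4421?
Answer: -121/9331 ≈ -0.012968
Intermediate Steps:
(-1149 + 1028)/(4910 + b) = (-1149 + 1028)/(4910 + 4421) = -121/9331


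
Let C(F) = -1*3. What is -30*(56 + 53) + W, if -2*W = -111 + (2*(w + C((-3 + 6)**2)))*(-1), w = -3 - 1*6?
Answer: -6453/2 ≈ -3226.5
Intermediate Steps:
C(F) = -3
w = -9 (w = -3 - 6 = -9)
W = 87/2 (W = -(-111 + (2*(-9 - 3))*(-1))/2 = -(-111 + (2*(-12))*(-1))/2 = -(-111 - 24*(-1))/2 = -(-111 + 24)/2 = -1/2*(-87) = 87/2 ≈ 43.500)
-30*(56 + 53) + W = -30*(56 + 53) + 87/2 = -30*109 + 87/2 = -3270 + 87/2 = -6453/2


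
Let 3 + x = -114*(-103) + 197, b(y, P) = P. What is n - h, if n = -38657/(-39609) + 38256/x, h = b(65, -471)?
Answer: 14040799135/29548314 ≈ 475.18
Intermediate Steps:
x = 11936 (x = -3 + (-114*(-103) + 197) = -3 + (11742 + 197) = -3 + 11939 = 11936)
h = -471
n = 123543241/29548314 (n = -38657/(-39609) + 38256/11936 = -38657*(-1/39609) + 38256*(1/11936) = 38657/39609 + 2391/746 = 123543241/29548314 ≈ 4.1811)
n - h = 123543241/29548314 - 1*(-471) = 123543241/29548314 + 471 = 14040799135/29548314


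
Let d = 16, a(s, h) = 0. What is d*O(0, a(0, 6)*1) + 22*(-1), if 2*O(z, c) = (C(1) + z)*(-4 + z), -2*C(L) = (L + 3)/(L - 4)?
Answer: -130/3 ≈ -43.333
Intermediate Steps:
C(L) = -(3 + L)/(2*(-4 + L)) (C(L) = -(L + 3)/(2*(L - 4)) = -(3 + L)/(2*(-4 + L)))
O(z, c) = (-4 + z)*(2/3 + z)/2 (O(z, c) = (((-3 - 1*1)/(2*(-4 + 1)) + z)*(-4 + z))/2 = (((1/2)*(-3 - 1)/(-3) + z)*(-4 + z))/2 = (((1/2)*(-1/3)*(-4) + z)*(-4 + z))/2 = ((2/3 + z)*(-4 + z))/2 = ((-4 + z)*(2/3 + z))/2 = (-4 + z)*(2/3 + z)/2)
d*O(0, a(0, 6)*1) + 22*(-1) = 16*(-4/3 + (1/2)*0**2 - 5/3*0) + 22*(-1) = 16*(-4/3 + (1/2)*0 + 0) - 22 = 16*(-4/3 + 0 + 0) - 22 = 16*(-4/3) - 22 = -64/3 - 22 = -130/3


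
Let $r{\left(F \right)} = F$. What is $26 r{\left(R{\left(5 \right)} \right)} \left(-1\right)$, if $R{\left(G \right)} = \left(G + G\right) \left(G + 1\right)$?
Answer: $-1560$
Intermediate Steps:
$R{\left(G \right)} = 2 G \left(1 + G\right)$
$26 r{\left(R{\left(5 \right)} \right)} \left(-1\right) = 26 \cdot 2 \cdot 5 \left(1 + 5\right) \left(-1\right) = 26 \cdot 2 \cdot 5 \cdot 6 \left(-1\right) = 26 \cdot 60 \left(-1\right) = 1560 \left(-1\right) = -1560$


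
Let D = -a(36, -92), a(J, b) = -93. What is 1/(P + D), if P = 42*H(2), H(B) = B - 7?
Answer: -1/117 ≈ -0.0085470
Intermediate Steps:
H(B) = -7 + B
D = 93 (D = -1*(-93) = 93)
P = -210 (P = 42*(-7 + 2) = 42*(-5) = -210)
1/(P + D) = 1/(-210 + 93) = 1/(-117) = -1/117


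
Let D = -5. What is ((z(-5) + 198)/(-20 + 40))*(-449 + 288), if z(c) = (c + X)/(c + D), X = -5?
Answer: -32039/20 ≈ -1601.9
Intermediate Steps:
z(c) = 1 (z(c) = (c - 5)/(c - 5) = (-5 + c)/(-5 + c) = 1)
((z(-5) + 198)/(-20 + 40))*(-449 + 288) = ((1 + 198)/(-20 + 40))*(-449 + 288) = (199/20)*(-161) = -32039/20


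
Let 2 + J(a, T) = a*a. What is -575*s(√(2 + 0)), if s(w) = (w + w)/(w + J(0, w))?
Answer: 1150 + 1150*√2 ≈ 2776.3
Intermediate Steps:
J(a, T) = -2 + a² (J(a, T) = -2 + a*a = -2 + a²)
s(w) = 2*w/(-2 + w) (s(w) = (w + w)/(w + (-2 + 0²)) = (2*w)/(w + (-2 + 0)) = (2*w)/(w - 2) = (2*w)/(-2 + w) = 2*w/(-2 + w))
-575*s(√(2 + 0)) = -1150*√(2 + 0)/(-2 + √(2 + 0)) = -1150*√2/(-2 + √2)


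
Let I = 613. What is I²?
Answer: 375769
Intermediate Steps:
I² = 613² = 375769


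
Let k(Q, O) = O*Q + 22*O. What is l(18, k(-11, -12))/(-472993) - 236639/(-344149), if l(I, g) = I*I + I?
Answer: 8600837813/12521543689 ≈ 0.68688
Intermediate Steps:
k(Q, O) = 22*O + O*Q
l(I, g) = I + I² (l(I, g) = I² + I = I + I²)
l(18, k(-11, -12))/(-472993) - 236639/(-344149) = (18*(1 + 18))/(-472993) - 236639/(-344149) = (18*19)*(-1/472993) - 236639*(-1/344149) = 342*(-1/472993) + 18203/26473 = -342/472993 + 18203/26473 = 8600837813/12521543689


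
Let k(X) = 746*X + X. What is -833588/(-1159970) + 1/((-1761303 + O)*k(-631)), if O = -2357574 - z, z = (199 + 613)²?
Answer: 134103345408422029/186610001071645935 ≈ 0.71863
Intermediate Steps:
z = 659344 (z = 812² = 659344)
k(X) = 747*X
O = -3016918 (O = -2357574 - 1*659344 = -2357574 - 659344 = -3016918)
-833588/(-1159970) + 1/((-1761303 + O)*k(-631)) = -833588/(-1159970) + 1/((-1761303 - 3016918)*((747*(-631)))) = -833588*(-1/1159970) + 1/(-4778221*(-471357)) = 59542/82855 - 1/4778221*(-1/471357) = 59542/82855 + 1/2252247915897 = 134103345408422029/186610001071645935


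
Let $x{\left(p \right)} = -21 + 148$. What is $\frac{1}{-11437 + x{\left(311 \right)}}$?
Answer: $- \frac{1}{11310} \approx -8.8417 \cdot 10^{-5}$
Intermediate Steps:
$x{\left(p \right)} = 127$
$\frac{1}{-11437 + x{\left(311 \right)}} = \frac{1}{-11437 + 127} = \frac{1}{-11310} = - \frac{1}{11310}$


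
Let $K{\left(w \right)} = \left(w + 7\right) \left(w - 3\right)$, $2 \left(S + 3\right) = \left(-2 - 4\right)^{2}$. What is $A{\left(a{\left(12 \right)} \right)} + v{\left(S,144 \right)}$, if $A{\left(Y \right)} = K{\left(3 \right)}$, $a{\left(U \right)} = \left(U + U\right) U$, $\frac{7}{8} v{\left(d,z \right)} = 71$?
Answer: $\frac{568}{7} \approx 81.143$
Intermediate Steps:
$S = 15$ ($S = -3 + \frac{\left(-2 - 4\right)^{2}}{2} = -3 + \frac{\left(-6\right)^{2}}{2} = -3 + \frac{1}{2} \cdot 36 = -3 + 18 = 15$)
$K{\left(w \right)} = \left(-3 + w\right) \left(7 + w\right)$ ($K{\left(w \right)} = \left(7 + w\right) \left(-3 + w\right) = \left(-3 + w\right) \left(7 + w\right)$)
$v{\left(d,z \right)} = \frac{568}{7}$ ($v{\left(d,z \right)} = \frac{8}{7} \cdot 71 = \frac{568}{7}$)
$a{\left(U \right)} = 2 U^{2}$ ($a{\left(U \right)} = 2 U U = 2 U^{2}$)
$A{\left(Y \right)} = 0$ ($A{\left(Y \right)} = -21 + 3^{2} + 4 \cdot 3 = -21 + 9 + 12 = 0$)
$A{\left(a{\left(12 \right)} \right)} + v{\left(S,144 \right)} = 0 + \frac{568}{7} = \frac{568}{7}$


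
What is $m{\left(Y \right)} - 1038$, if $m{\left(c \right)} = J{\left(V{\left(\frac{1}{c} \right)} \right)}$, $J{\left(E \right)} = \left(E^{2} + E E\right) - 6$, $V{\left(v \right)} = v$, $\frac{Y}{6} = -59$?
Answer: $- \frac{65414951}{62658} \approx -1044.0$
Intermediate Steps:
$Y = -354$ ($Y = 6 \left(-59\right) = -354$)
$J{\left(E \right)} = -6 + 2 E^{2}$ ($J{\left(E \right)} = \left(E^{2} + E^{2}\right) - 6 = 2 E^{2} - 6 = -6 + 2 E^{2}$)
$m{\left(c \right)} = -6 + \frac{2}{c^{2}}$ ($m{\left(c \right)} = -6 + 2 \left(\frac{1}{c}\right)^{2} = -6 + \frac{2}{c^{2}}$)
$m{\left(Y \right)} - 1038 = \left(-6 + \frac{2}{125316}\right) - 1038 = \left(-6 + 2 \cdot \frac{1}{125316}\right) - 1038 = \left(-6 + \frac{1}{62658}\right) - 1038 = - \frac{375947}{62658} - 1038 = - \frac{65414951}{62658}$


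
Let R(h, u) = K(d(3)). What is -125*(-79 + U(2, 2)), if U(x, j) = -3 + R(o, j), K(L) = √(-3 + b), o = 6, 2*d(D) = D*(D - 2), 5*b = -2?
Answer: 10250 - 25*I*√85 ≈ 10250.0 - 230.49*I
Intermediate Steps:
b = -⅖ (b = (⅕)*(-2) = -⅖ ≈ -0.40000)
d(D) = D*(-2 + D)/2 (d(D) = (D*(D - 2))/2 = (D*(-2 + D))/2 = D*(-2 + D)/2)
K(L) = I*√85/5 (K(L) = √(-3 - ⅖) = √(-17/5) = I*√85/5)
R(h, u) = I*√85/5
U(x, j) = -3 + I*√85/5
-125*(-79 + U(2, 2)) = -125*(-79 + (-3 + I*√85/5)) = -125*(-82 + I*√85/5) = 10250 - 25*I*√85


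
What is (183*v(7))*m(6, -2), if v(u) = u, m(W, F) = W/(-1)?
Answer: -7686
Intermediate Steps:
m(W, F) = -W (m(W, F) = W*(-1) = -W)
(183*v(7))*m(6, -2) = (183*7)*(-1*6) = 1281*(-6) = -7686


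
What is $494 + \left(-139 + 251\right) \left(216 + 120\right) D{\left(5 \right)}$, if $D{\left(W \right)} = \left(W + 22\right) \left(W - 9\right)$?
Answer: $-4063762$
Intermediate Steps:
$D{\left(W \right)} = \left(-9 + W\right) \left(22 + W\right)$ ($D{\left(W \right)} = \left(22 + W\right) \left(-9 + W\right) = \left(-9 + W\right) \left(22 + W\right)$)
$494 + \left(-139 + 251\right) \left(216 + 120\right) D{\left(5 \right)} = 494 + \left(-139 + 251\right) \left(216 + 120\right) \left(-198 + 5^{2} + 13 \cdot 5\right) = 494 + 112 \cdot 336 \left(-198 + 25 + 65\right) = 494 + 37632 \left(-108\right) = 494 - 4064256 = -4063762$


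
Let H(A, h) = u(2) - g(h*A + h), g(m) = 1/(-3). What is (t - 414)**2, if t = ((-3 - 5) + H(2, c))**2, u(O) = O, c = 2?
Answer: 11812969/81 ≈ 1.4584e+5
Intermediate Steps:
g(m) = -1/3
H(A, h) = 7/3 (H(A, h) = 2 - 1*(-1/3) = 2 + 1/3 = 7/3)
t = 289/9 (t = ((-3 - 5) + 7/3)**2 = (-8 + 7/3)**2 = (-17/3)**2 = 289/9 ≈ 32.111)
(t - 414)**2 = (289/9 - 414)**2 = (-3437/9)**2 = 11812969/81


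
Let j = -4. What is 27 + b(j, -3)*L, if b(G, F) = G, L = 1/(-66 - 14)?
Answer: 541/20 ≈ 27.050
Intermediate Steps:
L = -1/80 (L = 1/(-80) = -1/80 ≈ -0.012500)
27 + b(j, -3)*L = 27 - 4*(-1/80) = 27 + 1/20 = 541/20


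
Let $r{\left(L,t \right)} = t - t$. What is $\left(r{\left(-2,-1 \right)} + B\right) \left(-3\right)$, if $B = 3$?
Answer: $-9$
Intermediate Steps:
$r{\left(L,t \right)} = 0$
$\left(r{\left(-2,-1 \right)} + B\right) \left(-3\right) = \left(0 + 3\right) \left(-3\right) = 3 \left(-3\right) = -9$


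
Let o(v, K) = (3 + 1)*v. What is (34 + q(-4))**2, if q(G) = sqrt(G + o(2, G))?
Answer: 1296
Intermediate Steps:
o(v, K) = 4*v
q(G) = sqrt(8 + G) (q(G) = sqrt(G + 4*2) = sqrt(G + 8) = sqrt(8 + G))
(34 + q(-4))**2 = (34 + sqrt(8 - 4))**2 = (34 + sqrt(4))**2 = (34 + 2)**2 = 36**2 = 1296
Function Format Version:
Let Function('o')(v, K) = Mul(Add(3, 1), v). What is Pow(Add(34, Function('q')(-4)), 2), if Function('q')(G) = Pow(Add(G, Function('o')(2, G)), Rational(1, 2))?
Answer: 1296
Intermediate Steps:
Function('o')(v, K) = Mul(4, v)
Function('q')(G) = Pow(Add(8, G), Rational(1, 2)) (Function('q')(G) = Pow(Add(G, Mul(4, 2)), Rational(1, 2)) = Pow(Add(G, 8), Rational(1, 2)) = Pow(Add(8, G), Rational(1, 2)))
Pow(Add(34, Function('q')(-4)), 2) = Pow(Add(34, Pow(Add(8, -4), Rational(1, 2))), 2) = Pow(Add(34, Pow(4, Rational(1, 2))), 2) = Pow(Add(34, 2), 2) = Pow(36, 2) = 1296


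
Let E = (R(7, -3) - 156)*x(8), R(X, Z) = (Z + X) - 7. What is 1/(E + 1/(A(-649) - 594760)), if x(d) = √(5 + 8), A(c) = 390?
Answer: 594370/116105117613275699 - 56170835807100*√13/116105117613275699 ≈ -0.0017443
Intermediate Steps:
x(d) = √13
R(X, Z) = -7 + X + Z (R(X, Z) = (X + Z) - 7 = -7 + X + Z)
E = -159*√13 (E = ((-7 + 7 - 3) - 156)*√13 = (-3 - 156)*√13 = -159*√13 ≈ -573.28)
1/(E + 1/(A(-649) - 594760)) = 1/(-159*√13 + 1/(390 - 594760)) = 1/(-159*√13 + 1/(-594370)) = 1/(-159*√13 - 1/594370) = 1/(-1/594370 - 159*√13)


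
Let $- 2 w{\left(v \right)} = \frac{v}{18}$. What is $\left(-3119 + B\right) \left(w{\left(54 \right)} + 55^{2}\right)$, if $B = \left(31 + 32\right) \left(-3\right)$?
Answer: $-10001738$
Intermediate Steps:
$B = -189$ ($B = 63 \left(-3\right) = -189$)
$w{\left(v \right)} = - \frac{v}{36}$ ($w{\left(v \right)} = - \frac{v \frac{1}{18}}{2} = - \frac{\frac{1}{18} v}{2} = - \frac{v}{36}$)
$\left(-3119 + B\right) \left(w{\left(54 \right)} + 55^{2}\right) = \left(-3119 - 189\right) \left(\left(- \frac{1}{36}\right) 54 + 55^{2}\right) = - 3308 \left(- \frac{3}{2} + 3025\right) = \left(-3308\right) \frac{6047}{2} = -10001738$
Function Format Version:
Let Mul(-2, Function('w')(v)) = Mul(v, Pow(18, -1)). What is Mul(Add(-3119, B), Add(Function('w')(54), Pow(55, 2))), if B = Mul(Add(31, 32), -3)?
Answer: -10001738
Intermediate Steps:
B = -189 (B = Mul(63, -3) = -189)
Function('w')(v) = Mul(Rational(-1, 36), v) (Function('w')(v) = Mul(Rational(-1, 2), Mul(v, Pow(18, -1))) = Mul(Rational(-1, 2), Mul(v, Rational(1, 18))) = Mul(Rational(-1, 2), Mul(Rational(1, 18), v)) = Mul(Rational(-1, 36), v))
Mul(Add(-3119, B), Add(Function('w')(54), Pow(55, 2))) = Mul(Add(-3119, -189), Add(Mul(Rational(-1, 36), 54), Pow(55, 2))) = Mul(-3308, Add(Rational(-3, 2), 3025)) = Mul(-3308, Rational(6047, 2)) = -10001738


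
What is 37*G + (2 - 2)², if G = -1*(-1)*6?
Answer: 222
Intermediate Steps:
G = 6 (G = 1*6 = 6)
37*G + (2 - 2)² = 37*6 + (2 - 2)² = 222 + 0² = 222 + 0 = 222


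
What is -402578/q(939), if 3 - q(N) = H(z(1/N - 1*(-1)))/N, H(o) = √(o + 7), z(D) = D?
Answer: -17240111723637/128472701 - 6517599*√7054707/128472701 ≈ -1.3433e+5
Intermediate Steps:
H(o) = √(7 + o)
q(N) = 3 - √(8 + 1/N)/N (q(N) = 3 - √(7 + (1/N - 1*(-1)))/N = 3 - √(7 + (1/N + 1))/N = 3 - √(7 + (1 + 1/N))/N = 3 - √(8 + 1/N)/N)
-402578/q(939) = -402578/(3 - 1*√(8 + 1/939)/939) = -402578/(3 - 1*1/939*√(8 + 1/939)) = -402578/(3 - 1*1/939*√(7513/939)) = -402578/(3 - 1*1/939*√7054707/939) = -402578/(3 - √7054707/881721)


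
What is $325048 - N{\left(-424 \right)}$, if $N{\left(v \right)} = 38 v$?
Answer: $341160$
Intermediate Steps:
$325048 - N{\left(-424 \right)} = 325048 - 38 \left(-424\right) = 325048 - -16112 = 325048 + 16112 = 341160$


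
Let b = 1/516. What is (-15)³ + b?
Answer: -1741499/516 ≈ -3375.0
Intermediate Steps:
b = 1/516 ≈ 0.0019380
(-15)³ + b = (-15)³ + 1/516 = -3375 + 1/516 = -1741499/516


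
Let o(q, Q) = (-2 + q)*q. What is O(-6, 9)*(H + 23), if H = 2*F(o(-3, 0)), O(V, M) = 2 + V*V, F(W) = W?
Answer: 2014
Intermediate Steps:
o(q, Q) = q*(-2 + q)
O(V, M) = 2 + V²
H = 30 (H = 2*(-3*(-2 - 3)) = 2*(-3*(-5)) = 2*15 = 30)
O(-6, 9)*(H + 23) = (2 + (-6)²)*(30 + 23) = (2 + 36)*53 = 38*53 = 2014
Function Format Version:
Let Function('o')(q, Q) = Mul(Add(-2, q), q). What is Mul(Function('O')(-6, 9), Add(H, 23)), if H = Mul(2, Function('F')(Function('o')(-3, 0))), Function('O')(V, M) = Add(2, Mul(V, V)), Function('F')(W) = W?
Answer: 2014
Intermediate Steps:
Function('o')(q, Q) = Mul(q, Add(-2, q))
Function('O')(V, M) = Add(2, Pow(V, 2))
H = 30 (H = Mul(2, Mul(-3, Add(-2, -3))) = Mul(2, Mul(-3, -5)) = Mul(2, 15) = 30)
Mul(Function('O')(-6, 9), Add(H, 23)) = Mul(Add(2, Pow(-6, 2)), Add(30, 23)) = Mul(Add(2, 36), 53) = Mul(38, 53) = 2014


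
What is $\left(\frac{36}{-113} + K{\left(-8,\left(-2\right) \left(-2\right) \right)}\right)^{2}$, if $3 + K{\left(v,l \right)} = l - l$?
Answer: $\frac{140625}{12769} \approx 11.013$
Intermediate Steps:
$K{\left(v,l \right)} = -3$ ($K{\left(v,l \right)} = -3 + \left(l - l\right) = -3 + 0 = -3$)
$\left(\frac{36}{-113} + K{\left(-8,\left(-2\right) \left(-2\right) \right)}\right)^{2} = \left(\frac{36}{-113} - 3\right)^{2} = \left(36 \left(- \frac{1}{113}\right) - 3\right)^{2} = \left(- \frac{36}{113} - 3\right)^{2} = \left(- \frac{375}{113}\right)^{2} = \frac{140625}{12769}$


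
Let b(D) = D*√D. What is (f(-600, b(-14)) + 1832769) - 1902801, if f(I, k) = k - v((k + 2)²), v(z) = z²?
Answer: -7533728 - 306894*I*√14 ≈ -7.5337e+6 - 1.1483e+6*I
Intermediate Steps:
b(D) = D^(3/2)
f(I, k) = k - (2 + k)⁴ (f(I, k) = k - ((k + 2)²)² = k - ((2 + k)²)² = k - (2 + k)⁴)
(f(-600, b(-14)) + 1832769) - 1902801 = (((-14)^(3/2) - (2 + (-14)^(3/2))⁴) + 1832769) - 1902801 = ((-14*I*√14 - (2 - 14*I*√14)⁴) + 1832769) - 1902801 = ((-(2 - 14*I*√14)⁴ - 14*I*√14) + 1832769) - 1902801 = (1832769 - (2 - 14*I*√14)⁴ - 14*I*√14) - 1902801 = -70032 - (2 - 14*I*√14)⁴ - 14*I*√14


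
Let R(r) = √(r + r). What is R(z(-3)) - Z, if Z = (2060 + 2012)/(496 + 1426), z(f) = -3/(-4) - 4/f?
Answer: -2036/961 + 5*√6/6 ≈ -0.077385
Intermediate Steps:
z(f) = ¾ - 4/f (z(f) = -3*(-¼) - 4/f = ¾ - 4/f)
R(r) = √2*√r (R(r) = √(2*r) = √2*√r)
Z = 2036/961 (Z = 4072/1922 = 4072*(1/1922) = 2036/961 ≈ 2.1186)
R(z(-3)) - Z = √2*√(¾ - 4/(-3)) - 1*2036/961 = √2*√(¾ - 4*(-⅓)) - 2036/961 = √2*√(¾ + 4/3) - 2036/961 = √2*√(25/12) - 2036/961 = √2*(5*√3/6) - 2036/961 = 5*√6/6 - 2036/961 = -2036/961 + 5*√6/6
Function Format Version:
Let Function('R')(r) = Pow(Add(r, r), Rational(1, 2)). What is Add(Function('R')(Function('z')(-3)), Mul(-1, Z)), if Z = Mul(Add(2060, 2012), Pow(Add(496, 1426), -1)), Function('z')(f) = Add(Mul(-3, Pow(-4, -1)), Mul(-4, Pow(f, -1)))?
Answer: Add(Rational(-2036, 961), Mul(Rational(5, 6), Pow(6, Rational(1, 2)))) ≈ -0.077385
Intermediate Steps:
Function('z')(f) = Add(Rational(3, 4), Mul(-4, Pow(f, -1))) (Function('z')(f) = Add(Mul(-3, Rational(-1, 4)), Mul(-4, Pow(f, -1))) = Add(Rational(3, 4), Mul(-4, Pow(f, -1))))
Function('R')(r) = Mul(Pow(2, Rational(1, 2)), Pow(r, Rational(1, 2))) (Function('R')(r) = Pow(Mul(2, r), Rational(1, 2)) = Mul(Pow(2, Rational(1, 2)), Pow(r, Rational(1, 2))))
Z = Rational(2036, 961) (Z = Mul(4072, Pow(1922, -1)) = Mul(4072, Rational(1, 1922)) = Rational(2036, 961) ≈ 2.1186)
Add(Function('R')(Function('z')(-3)), Mul(-1, Z)) = Add(Mul(Pow(2, Rational(1, 2)), Pow(Add(Rational(3, 4), Mul(-4, Pow(-3, -1))), Rational(1, 2))), Mul(-1, Rational(2036, 961))) = Add(Mul(Pow(2, Rational(1, 2)), Pow(Add(Rational(3, 4), Mul(-4, Rational(-1, 3))), Rational(1, 2))), Rational(-2036, 961)) = Add(Mul(Pow(2, Rational(1, 2)), Pow(Add(Rational(3, 4), Rational(4, 3)), Rational(1, 2))), Rational(-2036, 961)) = Add(Mul(Pow(2, Rational(1, 2)), Pow(Rational(25, 12), Rational(1, 2))), Rational(-2036, 961)) = Add(Mul(Pow(2, Rational(1, 2)), Mul(Rational(5, 6), Pow(3, Rational(1, 2)))), Rational(-2036, 961)) = Add(Mul(Rational(5, 6), Pow(6, Rational(1, 2))), Rational(-2036, 961)) = Add(Rational(-2036, 961), Mul(Rational(5, 6), Pow(6, Rational(1, 2))))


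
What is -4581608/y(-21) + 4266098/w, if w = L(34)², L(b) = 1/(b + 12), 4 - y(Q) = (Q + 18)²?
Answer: 45139898448/5 ≈ 9.0280e+9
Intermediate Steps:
y(Q) = 4 - (18 + Q)² (y(Q) = 4 - (Q + 18)² = 4 - (18 + Q)²)
L(b) = 1/(12 + b)
w = 1/2116 (w = (1/(12 + 34))² = (1/46)² = 1/2116 ≈ 0.00047259)
-4581608/y(-21) + 4266098/w = -4581608/(4 - (18 - 21)²) + 4266098/(1/2116) = -4581608/(4 - 1*(-3)²) + 4266098*2116 = -4581608/(4 - 1*9) + 9027063368 = -4581608/(4 - 9) + 9027063368 = -4581608/(-5) + 9027063368 = -4581608*(-⅕) + 9027063368 = 4581608/5 + 9027063368 = 45139898448/5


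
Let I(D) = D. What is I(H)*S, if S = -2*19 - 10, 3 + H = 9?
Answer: -288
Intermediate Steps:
H = 6 (H = -3 + 9 = 6)
S = -48 (S = -38 - 10 = -48)
I(H)*S = 6*(-48) = -288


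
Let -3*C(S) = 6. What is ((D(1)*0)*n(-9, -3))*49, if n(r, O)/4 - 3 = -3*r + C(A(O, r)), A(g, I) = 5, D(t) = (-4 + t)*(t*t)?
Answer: 0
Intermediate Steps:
D(t) = t²*(-4 + t) (D(t) = (-4 + t)*t² = t²*(-4 + t))
C(S) = -2 (C(S) = -⅓*6 = -2)
n(r, O) = 4 - 12*r (n(r, O) = 12 + 4*(-3*r - 2) = 12 + 4*(-2 - 3*r) = 12 + (-8 - 12*r) = 4 - 12*r)
((D(1)*0)*n(-9, -3))*49 = (((1²*(-4 + 1))*0)*(4 - 12*(-9)))*49 = (((1*(-3))*0)*(4 + 108))*49 = (-3*0*112)*49 = (0*112)*49 = 0*49 = 0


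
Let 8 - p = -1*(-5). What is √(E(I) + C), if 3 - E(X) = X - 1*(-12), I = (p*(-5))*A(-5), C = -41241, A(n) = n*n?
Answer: 5*I*√1635 ≈ 202.18*I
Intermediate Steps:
A(n) = n²
p = 3 (p = 8 - (-1)*(-5) = 8 - 1*5 = 8 - 5 = 3)
I = -375 (I = (3*(-5))*(-5)² = -15*25 = -375)
E(X) = -9 - X (E(X) = 3 - (X - 1*(-12)) = 3 - (X + 12) = 3 - (12 + X) = 3 + (-12 - X) = -9 - X)
√(E(I) + C) = √((-9 - 1*(-375)) - 41241) = √((-9 + 375) - 41241) = √(366 - 41241) = √(-40875) = 5*I*√1635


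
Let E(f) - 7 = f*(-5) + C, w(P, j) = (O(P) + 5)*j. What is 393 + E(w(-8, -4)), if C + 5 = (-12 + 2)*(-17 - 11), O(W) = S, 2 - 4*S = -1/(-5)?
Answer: 784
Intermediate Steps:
S = 9/20 (S = ½ - (-1)/(4*(-5)) = ½ - (-1)*(-1)/(4*5) = ½ - ¼*⅕ = ½ - 1/20 = 9/20 ≈ 0.45000)
O(W) = 9/20
C = 275 (C = -5 + (-12 + 2)*(-17 - 11) = -5 - 10*(-28) = -5 + 280 = 275)
w(P, j) = 109*j/20 (w(P, j) = (9/20 + 5)*j = 109*j/20)
E(f) = 282 - 5*f (E(f) = 7 + (f*(-5) + 275) = 7 + (-5*f + 275) = 7 + (275 - 5*f) = 282 - 5*f)
393 + E(w(-8, -4)) = 393 + (282 - 109*(-4)/4) = 393 + (282 - 5*(-109/5)) = 393 + (282 + 109) = 393 + 391 = 784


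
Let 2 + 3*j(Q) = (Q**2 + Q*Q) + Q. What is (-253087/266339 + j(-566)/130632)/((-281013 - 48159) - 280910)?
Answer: -8913941233/7959830507914626 ≈ -1.1199e-6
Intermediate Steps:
j(Q) = -2/3 + Q/3 + 2*Q**2/3 (j(Q) = -2/3 + ((Q**2 + Q*Q) + Q)/3 = -2/3 + ((Q**2 + Q**2) + Q)/3 = -2/3 + (2*Q**2 + Q)/3 = -2/3 + (Q + 2*Q**2)/3 = -2/3 + (Q/3 + 2*Q**2/3) = -2/3 + Q/3 + 2*Q**2/3)
(-253087/266339 + j(-566)/130632)/((-281013 - 48159) - 280910) = (-253087/266339 + (-2/3 + (1/3)*(-566) + (2/3)*(-566)**2)/130632)/((-281013 - 48159) - 280910) = (-253087*1/266339 + (-2/3 - 566/3 + (2/3)*320356)*(1/130632))/(-329172 - 280910) = (-253087/266339 + (-2/3 - 566/3 + 640712/3)*(1/130632))/(-610082) = (-253087/266339 + (640144/3)*(1/130632))*(-1/610082) = (-253087/266339 + 80018/48987)*(-1/610082) = (8913941233/13047148593)*(-1/610082) = -8913941233/7959830507914626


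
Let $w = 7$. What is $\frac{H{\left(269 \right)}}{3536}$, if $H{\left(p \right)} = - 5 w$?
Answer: $- \frac{35}{3536} \approx -0.0098982$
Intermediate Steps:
$H{\left(p \right)} = -35$ ($H{\left(p \right)} = \left(-5\right) 7 = -35$)
$\frac{H{\left(269 \right)}}{3536} = - \frac{35}{3536}$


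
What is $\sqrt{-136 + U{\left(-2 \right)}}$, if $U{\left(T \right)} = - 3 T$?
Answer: $i \sqrt{130} \approx 11.402 i$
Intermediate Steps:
$\sqrt{-136 + U{\left(-2 \right)}} = \sqrt{-136 - -6} = \sqrt{-136 + 6} = \sqrt{-130} = i \sqrt{130}$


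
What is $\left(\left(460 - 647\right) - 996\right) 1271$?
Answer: $-1503593$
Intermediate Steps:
$\left(\left(460 - 647\right) - 996\right) 1271 = \left(-187 - 996\right) 1271 = \left(-1183\right) 1271 = -1503593$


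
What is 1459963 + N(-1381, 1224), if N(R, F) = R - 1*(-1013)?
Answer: 1459595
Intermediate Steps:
N(R, F) = 1013 + R (N(R, F) = R + 1013 = 1013 + R)
1459963 + N(-1381, 1224) = 1459963 + (1013 - 1381) = 1459963 - 368 = 1459595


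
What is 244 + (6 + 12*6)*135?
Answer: 10774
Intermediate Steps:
244 + (6 + 12*6)*135 = 244 + (6 + 72)*135 = 244 + 78*135 = 244 + 10530 = 10774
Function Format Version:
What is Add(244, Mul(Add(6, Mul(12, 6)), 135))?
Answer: 10774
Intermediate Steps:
Add(244, Mul(Add(6, Mul(12, 6)), 135)) = Add(244, Mul(Add(6, 72), 135)) = Add(244, Mul(78, 135)) = Add(244, 10530) = 10774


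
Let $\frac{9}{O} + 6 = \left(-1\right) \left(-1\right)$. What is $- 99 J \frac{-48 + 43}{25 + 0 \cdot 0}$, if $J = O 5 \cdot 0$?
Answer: $0$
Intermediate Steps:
$O = - \frac{9}{5}$ ($O = \frac{9}{-6 - -1} = \frac{9}{-6 + 1} = \frac{9}{-5} = 9 \left(- \frac{1}{5}\right) = - \frac{9}{5} \approx -1.8$)
$J = 0$ ($J = \left(- \frac{9}{5}\right) 5 \cdot 0 = \left(-9\right) 0 = 0$)
$- 99 J \frac{-48 + 43}{25 + 0 \cdot 0} = \left(-99\right) 0 \frac{-48 + 43}{25 + 0 \cdot 0} = 0 \left(- \frac{5}{25 + 0}\right) = 0 \left(- \frac{5}{25}\right) = 0 \left(\left(-5\right) \frac{1}{25}\right) = 0 \left(- \frac{1}{5}\right) = 0$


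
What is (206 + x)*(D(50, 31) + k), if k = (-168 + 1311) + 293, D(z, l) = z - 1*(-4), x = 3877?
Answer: 6083670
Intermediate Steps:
D(z, l) = 4 + z (D(z, l) = z + 4 = 4 + z)
k = 1436 (k = 1143 + 293 = 1436)
(206 + x)*(D(50, 31) + k) = (206 + 3877)*((4 + 50) + 1436) = 4083*(54 + 1436) = 4083*1490 = 6083670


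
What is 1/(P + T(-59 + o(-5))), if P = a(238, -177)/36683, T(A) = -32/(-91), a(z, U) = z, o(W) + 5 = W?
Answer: 3338153/1195514 ≈ 2.7922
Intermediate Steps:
o(W) = -5 + W
T(A) = 32/91 (T(A) = -32*(-1/91) = 32/91)
P = 238/36683 ≈ 0.0064880
1/(P + T(-59 + o(-5))) = 1/(238/36683 + 32/91) = 1/(1195514/3338153) = 3338153/1195514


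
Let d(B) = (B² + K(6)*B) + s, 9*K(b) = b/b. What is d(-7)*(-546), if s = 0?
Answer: -78988/3 ≈ -26329.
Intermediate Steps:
K(b) = ⅑ (K(b) = (b/b)/9 = (⅑)*1 = ⅑)
d(B) = B² + B/9 (d(B) = (B² + B/9) + 0 = B² + B/9)
d(-7)*(-546) = -7*(⅑ - 7)*(-546) = -7*(-62/9)*(-546) = (434/9)*(-546) = -78988/3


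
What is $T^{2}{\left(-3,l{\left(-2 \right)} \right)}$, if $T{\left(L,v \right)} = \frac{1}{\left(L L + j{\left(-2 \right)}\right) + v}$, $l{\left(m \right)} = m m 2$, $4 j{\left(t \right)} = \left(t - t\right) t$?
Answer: $\frac{1}{289} \approx 0.0034602$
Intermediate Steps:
$j{\left(t \right)} = 0$ ($j{\left(t \right)} = \frac{\left(t - t\right) t}{4} = \frac{0 t}{4} = \frac{1}{4} \cdot 0 = 0$)
$l{\left(m \right)} = 2 m^{2}$ ($l{\left(m \right)} = m^{2} \cdot 2 = 2 m^{2}$)
$T{\left(L,v \right)} = \frac{1}{v + L^{2}}$ ($T{\left(L,v \right)} = \frac{1}{\left(L L + 0\right) + v} = \frac{1}{\left(L^{2} + 0\right) + v} = \frac{1}{L^{2} + v} = \frac{1}{v + L^{2}}$)
$T^{2}{\left(-3,l{\left(-2 \right)} \right)} = \left(\frac{1}{2 \left(-2\right)^{2} + \left(-3\right)^{2}}\right)^{2} = \left(\frac{1}{2 \cdot 4 + 9}\right)^{2} = \left(\frac{1}{8 + 9}\right)^{2} = \left(\frac{1}{17}\right)^{2} = \frac{1}{289}$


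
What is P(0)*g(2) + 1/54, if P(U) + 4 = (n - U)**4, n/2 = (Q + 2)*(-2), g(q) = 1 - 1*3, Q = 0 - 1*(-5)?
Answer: -66382415/54 ≈ -1.2293e+6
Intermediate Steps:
Q = 5 (Q = 0 + 5 = 5)
g(q) = -2 (g(q) = 1 - 3 = -2)
n = -28 (n = 2*((5 + 2)*(-2)) = 2*(7*(-2)) = 2*(-14) = -28)
P(U) = -4 + (-28 - U)**4
P(0)*g(2) + 1/54 = (-4 + (28 + 0)**4)*(-2) + 1/54 = (-4 + 28**4)*(-2) + 1/54 = (-4 + 614656)*(-2) + 1/54 = 614652*(-2) + 1/54 = -1229304 + 1/54 = -66382415/54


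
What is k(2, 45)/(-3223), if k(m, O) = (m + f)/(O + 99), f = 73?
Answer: -25/154704 ≈ -0.00016160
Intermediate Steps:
k(m, O) = (73 + m)/(99 + O) (k(m, O) = (m + 73)/(O + 99) = (73 + m)/(99 + O))
k(2, 45)/(-3223) = ((73 + 2)/(99 + 45))/(-3223) = (75/144)*(-1/3223) = ((1/144)*75)*(-1/3223) = (25/48)*(-1/3223) = -25/154704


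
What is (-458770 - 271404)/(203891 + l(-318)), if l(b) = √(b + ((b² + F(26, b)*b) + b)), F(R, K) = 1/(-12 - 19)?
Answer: -87078360718/24315370205 + 730174*√96578826/1288714620865 ≈ -3.5756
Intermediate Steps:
F(R, K) = -1/31 (F(R, K) = 1/(-31) = -1/31)
l(b) = √(b² + 61*b/31) (l(b) = √(b + ((b² - b/31) + b)) = √(b + (b² + 30*b/31)) = √(b² + 61*b/31))
(-458770 - 271404)/(203891 + l(-318)) = (-458770 - 271404)/(203891 + √31*√(-318*(61 + 31*(-318)))/31) = -730174/(203891 + √31*√(-318*(61 - 9858))/31) = -730174/(203891 + √31*√(-318*(-9797))/31) = -730174/(203891 + √31*√3115446/31) = -730174/(203891 + √96578826/31)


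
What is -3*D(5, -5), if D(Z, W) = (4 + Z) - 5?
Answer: -12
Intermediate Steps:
D(Z, W) = -1 + Z
-3*D(5, -5) = -3*(-1 + 5) = -3*4 = -12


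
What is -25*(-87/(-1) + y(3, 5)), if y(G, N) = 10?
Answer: -2425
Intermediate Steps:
-25*(-87/(-1) + y(3, 5)) = -25*(-87/(-1) + 10) = -25*(-87*(-1) + 10) = -25*(87 + 10) = -25*97 = -2425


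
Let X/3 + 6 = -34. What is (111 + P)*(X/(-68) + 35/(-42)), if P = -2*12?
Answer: 2755/34 ≈ 81.029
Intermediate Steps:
X = -120 (X = -18 + 3*(-34) = -18 - 102 = -120)
P = -24
(111 + P)*(X/(-68) + 35/(-42)) = (111 - 24)*(-120/(-68) + 35/(-42)) = 87*(-120*(-1/68) + 35*(-1/42)) = 87*(30/17 - ⅚) = 87*(95/102) = 2755/34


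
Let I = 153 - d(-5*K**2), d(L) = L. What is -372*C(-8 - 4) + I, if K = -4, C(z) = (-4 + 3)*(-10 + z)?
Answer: -7951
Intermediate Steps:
C(z) = 10 - z (C(z) = -(-10 + z) = 10 - z)
I = 233 (I = 153 - (-5)*(-4)**2 = 153 - (-5)*16 = 153 - 1*(-80) = 153 + 80 = 233)
-372*C(-8 - 4) + I = -372*(10 - (-8 - 4)) + 233 = -372*(10 - 1*(-12)) + 233 = -372*(10 + 12) + 233 = -372*22 + 233 = -8184 + 233 = -7951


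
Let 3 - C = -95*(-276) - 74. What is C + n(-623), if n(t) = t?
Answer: -26766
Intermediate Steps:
C = -26143 (C = 3 - (-95*(-276) - 74) = 3 - (26220 - 74) = 3 - 1*26146 = 3 - 26146 = -26143)
C + n(-623) = -26143 - 623 = -26766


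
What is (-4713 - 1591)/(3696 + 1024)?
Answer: -394/295 ≈ -1.3356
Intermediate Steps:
(-4713 - 1591)/(3696 + 1024) = -6304/4720 = -6304*1/4720 = -394/295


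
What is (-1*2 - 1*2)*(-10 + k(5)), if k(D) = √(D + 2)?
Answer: 40 - 4*√7 ≈ 29.417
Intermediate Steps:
k(D) = √(2 + D)
(-1*2 - 1*2)*(-10 + k(5)) = (-1*2 - 1*2)*(-10 + √(2 + 5)) = (-2 - 2)*(-10 + √7) = -4*(-10 + √7) = 40 - 4*√7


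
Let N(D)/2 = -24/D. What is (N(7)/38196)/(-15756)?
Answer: 1/87764859 ≈ 1.1394e-8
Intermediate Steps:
N(D) = -48/D (N(D) = 2*(-24/D) = -48/D)
(N(7)/38196)/(-15756) = (-48/7/38196)/(-15756) = (-48*1/7*(1/38196))*(-1/15756) = -48/7*1/38196*(-1/15756) = -4/22281*(-1/15756) = 1/87764859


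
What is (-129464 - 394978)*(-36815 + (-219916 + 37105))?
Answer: 115181098692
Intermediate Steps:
(-129464 - 394978)*(-36815 + (-219916 + 37105)) = -524442*(-36815 - 182811) = -524442*(-219626) = 115181098692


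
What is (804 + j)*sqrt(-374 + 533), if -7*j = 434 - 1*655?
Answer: 5849*sqrt(159)/7 ≈ 10536.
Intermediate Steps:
j = 221/7 (j = -(434 - 1*655)/7 = -(434 - 655)/7 = -1/7*(-221) = 221/7 ≈ 31.571)
(804 + j)*sqrt(-374 + 533) = (804 + 221/7)*sqrt(-374 + 533) = 5849*sqrt(159)/7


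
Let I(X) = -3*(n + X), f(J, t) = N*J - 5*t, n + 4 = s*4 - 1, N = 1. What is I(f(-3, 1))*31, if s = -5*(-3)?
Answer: -4371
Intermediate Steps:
s = 15
n = 55 (n = -4 + (15*4 - 1) = -4 + (60 - 1) = -4 + 59 = 55)
f(J, t) = J - 5*t (f(J, t) = 1*J - 5*t = J - 5*t)
I(X) = -165 - 3*X (I(X) = -3*(55 + X) = -165 - 3*X)
I(f(-3, 1))*31 = (-165 - 3*(-3 - 5*1))*31 = (-165 - 3*(-3 - 5))*31 = (-165 - 3*(-8))*31 = (-165 + 24)*31 = -141*31 = -4371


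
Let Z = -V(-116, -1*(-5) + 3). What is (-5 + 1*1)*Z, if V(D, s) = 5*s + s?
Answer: 192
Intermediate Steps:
V(D, s) = 6*s
Z = -48 (Z = -6*(-1*(-5) + 3) = -6*(5 + 3) = -6*8 = -1*48 = -48)
(-5 + 1*1)*Z = (-5 + 1*1)*(-48) = (-5 + 1)*(-48) = -4*(-48) = 192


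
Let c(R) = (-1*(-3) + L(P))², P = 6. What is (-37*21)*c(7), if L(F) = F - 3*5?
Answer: -27972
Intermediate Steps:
L(F) = -15 + F (L(F) = F - 15 = -15 + F)
c(R) = 36 (c(R) = (-1*(-3) + (-15 + 6))² = (3 - 9)² = (-6)² = 36)
(-37*21)*c(7) = -37*21*36 = -777*36 = -27972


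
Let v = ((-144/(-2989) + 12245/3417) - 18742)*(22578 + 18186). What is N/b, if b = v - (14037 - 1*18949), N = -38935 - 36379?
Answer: 128202164447/1300245662287066 ≈ 9.8598e-5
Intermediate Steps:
v = -2600508047335684/3404471 (v = ((-144*(-1/2989) + 12245*(1/3417)) - 18742)*40764 = ((144/2989 + 12245/3417) - 18742)*40764 = (37092353/10213413 - 18742)*40764 = -191382694093/10213413*40764 = -2600508047335684/3404471 ≈ -7.6385e+8)
N = -75314
b = -2600491324574132/3404471 (b = -2600508047335684/3404471 - (14037 - 1*18949) = -2600508047335684/3404471 - (14037 - 18949) = -2600508047335684/3404471 - 1*(-4912) = -2600508047335684/3404471 + 4912 = -2600491324574132/3404471 ≈ -7.6385e+8)
N/b = -75314/(-2600491324574132/3404471) = -75314*(-3404471/2600491324574132) = 128202164447/1300245662287066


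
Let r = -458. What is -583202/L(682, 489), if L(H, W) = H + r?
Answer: -291601/112 ≈ -2603.6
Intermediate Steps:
L(H, W) = -458 + H (L(H, W) = H - 458 = -458 + H)
-583202/L(682, 489) = -583202/(-458 + 682) = -583202/224 = -583202*1/224 = -291601/112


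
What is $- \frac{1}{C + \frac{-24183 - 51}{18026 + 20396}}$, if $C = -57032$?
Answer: $\frac{19211}{1095653869} \approx 1.7534 \cdot 10^{-5}$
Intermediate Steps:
$- \frac{1}{C + \frac{-24183 - 51}{18026 + 20396}} = - \frac{1}{-57032 + \frac{-24183 - 51}{18026 + 20396}} = - \frac{1}{-57032 - \frac{24234}{38422}} = - \frac{1}{-57032 - \frac{12117}{19211}} = - \frac{1}{- \frac{1095653869}{19211}} = \left(-1\right) \left(- \frac{19211}{1095653869}\right) = \frac{19211}{1095653869}$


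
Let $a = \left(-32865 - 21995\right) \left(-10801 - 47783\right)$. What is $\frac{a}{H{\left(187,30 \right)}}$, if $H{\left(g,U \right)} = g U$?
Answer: $\frac{107130608}{187} \approx 5.7289 \cdot 10^{5}$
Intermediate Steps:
$H{\left(g,U \right)} = U g$
$a = 3213918240$ ($a = \left(-54860\right) \left(-58584\right) = 3213918240$)
$\frac{a}{H{\left(187,30 \right)}} = \frac{3213918240}{30 \cdot 187} = \frac{3213918240}{5610} = 3213918240 \cdot \frac{1}{5610} = \frac{107130608}{187}$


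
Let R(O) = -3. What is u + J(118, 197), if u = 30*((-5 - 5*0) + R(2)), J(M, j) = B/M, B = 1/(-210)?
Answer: -5947201/24780 ≈ -240.00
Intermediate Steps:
B = -1/210 ≈ -0.0047619
J(M, j) = -1/(210*M)
u = -240 (u = 30*((-5 - 5*0) - 3) = 30*((-5 + 0) - 3) = 30*(-5 - 3) = 30*(-8) = -240)
u + J(118, 197) = -240 - 1/210/118 = -240 - 1/210*1/118 = -240 - 1/24780 = -5947201/24780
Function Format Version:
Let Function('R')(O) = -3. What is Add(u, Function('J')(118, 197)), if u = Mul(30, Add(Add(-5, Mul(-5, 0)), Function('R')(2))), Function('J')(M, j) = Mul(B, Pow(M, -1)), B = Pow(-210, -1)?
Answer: Rational(-5947201, 24780) ≈ -240.00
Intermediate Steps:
B = Rational(-1, 210) ≈ -0.0047619
Function('J')(M, j) = Mul(Rational(-1, 210), Pow(M, -1))
u = -240 (u = Mul(30, Add(Add(-5, Mul(-5, 0)), -3)) = Mul(30, Add(Add(-5, 0), -3)) = Mul(30, Add(-5, -3)) = Mul(30, -8) = -240)
Add(u, Function('J')(118, 197)) = Add(-240, Mul(Rational(-1, 210), Pow(118, -1))) = Add(-240, Mul(Rational(-1, 210), Rational(1, 118))) = Add(-240, Rational(-1, 24780)) = Rational(-5947201, 24780)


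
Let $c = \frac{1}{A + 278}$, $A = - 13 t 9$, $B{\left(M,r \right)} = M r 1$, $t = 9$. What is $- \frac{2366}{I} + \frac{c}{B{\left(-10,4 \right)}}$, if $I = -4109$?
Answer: $\frac{10478587}{18197000} \approx 0.57584$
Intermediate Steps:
$B{\left(M,r \right)} = M r$
$A = -1053$ ($A = \left(-13\right) 9 \cdot 9 = \left(-117\right) 9 = -1053$)
$c = - \frac{1}{775}$ ($c = \frac{1}{-1053 + 278} = \frac{1}{-775} = - \frac{1}{775} \approx -0.0012903$)
$- \frac{2366}{I} + \frac{c}{B{\left(-10,4 \right)}} = - \frac{2366}{-4109} - \frac{1}{775 \left(\left(-10\right) 4\right)} = \left(-2366\right) \left(- \frac{1}{4109}\right) - \frac{1}{775 \left(-40\right)} = \frac{338}{587} - - \frac{1}{31000} = \frac{338}{587} + \frac{1}{31000} = \frac{10478587}{18197000}$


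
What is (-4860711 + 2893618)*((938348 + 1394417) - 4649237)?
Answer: 4556715855896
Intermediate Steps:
(-4860711 + 2893618)*((938348 + 1394417) - 4649237) = -1967093*(2332765 - 4649237) = -1967093*(-2316472) = 4556715855896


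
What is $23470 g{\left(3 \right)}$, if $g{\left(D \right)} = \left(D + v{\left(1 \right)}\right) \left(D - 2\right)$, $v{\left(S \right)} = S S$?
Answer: $93880$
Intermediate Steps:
$v{\left(S \right)} = S^{2}$
$g{\left(D \right)} = \left(1 + D\right) \left(-2 + D\right)$ ($g{\left(D \right)} = \left(D + 1^{2}\right) \left(D - 2\right) = \left(D + 1\right) \left(-2 + D\right) = \left(1 + D\right) \left(-2 + D\right)$)
$23470 g{\left(3 \right)} = 23470 \left(-2 + 3^{2} - 3\right) = 23470 \left(-2 + 9 - 3\right) = 23470 \cdot 4 = 93880$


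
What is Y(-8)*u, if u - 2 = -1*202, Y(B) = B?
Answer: 1600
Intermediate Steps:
u = -200 (u = 2 - 1*202 = 2 - 202 = -200)
Y(-8)*u = -8*(-200) = 1600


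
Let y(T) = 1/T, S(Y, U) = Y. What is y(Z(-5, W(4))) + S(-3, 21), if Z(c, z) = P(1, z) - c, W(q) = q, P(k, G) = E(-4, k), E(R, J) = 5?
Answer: -29/10 ≈ -2.9000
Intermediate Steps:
P(k, G) = 5
Z(c, z) = 5 - c
y(Z(-5, W(4))) + S(-3, 21) = 1/(5 - 1*(-5)) - 3 = 1/(5 + 5) - 3 = 1/10 - 3 = ⅒ - 3 = -29/10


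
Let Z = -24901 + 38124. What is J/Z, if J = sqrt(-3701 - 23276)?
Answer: I*sqrt(26977)/13223 ≈ 0.012421*I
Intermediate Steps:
J = I*sqrt(26977) (J = sqrt(-26977) = I*sqrt(26977) ≈ 164.25*I)
Z = 13223
J/Z = (I*sqrt(26977))/13223 = (I*sqrt(26977))*(1/13223) = I*sqrt(26977)/13223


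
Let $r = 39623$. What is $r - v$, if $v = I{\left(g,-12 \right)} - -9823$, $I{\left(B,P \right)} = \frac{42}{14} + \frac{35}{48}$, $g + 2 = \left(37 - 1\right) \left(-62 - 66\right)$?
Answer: $\frac{1430221}{48} \approx 29796.0$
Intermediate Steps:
$g = -4610$ ($g = -2 + \left(37 - 1\right) \left(-62 - 66\right) = -2 + 36 \left(-128\right) = -2 - 4608 = -4610$)
$I{\left(B,P \right)} = \frac{179}{48}$ ($I{\left(B,P \right)} = 42 \cdot \frac{1}{14} + 35 \cdot \frac{1}{48} = 3 + \frac{35}{48} = \frac{179}{48}$)
$v = \frac{471683}{48}$ ($v = \frac{179}{48} - -9823 = \frac{179}{48} + 9823 = \frac{471683}{48} \approx 9826.7$)
$r - v = 39623 - \frac{471683}{48} = \frac{1430221}{48}$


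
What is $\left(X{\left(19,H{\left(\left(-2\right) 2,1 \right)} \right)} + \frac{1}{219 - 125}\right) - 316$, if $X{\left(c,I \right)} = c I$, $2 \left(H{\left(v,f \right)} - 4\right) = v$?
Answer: $- \frac{26131}{94} \approx -277.99$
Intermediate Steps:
$H{\left(v,f \right)} = 4 + \frac{v}{2}$
$X{\left(c,I \right)} = I c$
$\left(X{\left(19,H{\left(\left(-2\right) 2,1 \right)} \right)} + \frac{1}{219 - 125}\right) - 316 = \left(\left(4 + \frac{\left(-2\right) 2}{2}\right) 19 + \frac{1}{219 - 125}\right) - 316 = \left(\left(4 + \frac{1}{2} \left(-4\right)\right) 19 + \frac{1}{94}\right) - 316 = \left(\left(4 - 2\right) 19 + \frac{1}{94}\right) - 316 = \left(2 \cdot 19 + \frac{1}{94}\right) - 316 = \left(38 + \frac{1}{94}\right) - 316 = \frac{3573}{94} - 316 = - \frac{26131}{94}$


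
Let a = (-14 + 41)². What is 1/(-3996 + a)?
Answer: -1/3267 ≈ -0.00030609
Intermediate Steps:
a = 729 (a = 27² = 729)
1/(-3996 + a) = 1/(-3996 + 729) = 1/(-3267) = -1/3267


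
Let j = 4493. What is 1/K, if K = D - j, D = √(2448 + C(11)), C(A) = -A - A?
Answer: -4493/20184623 - √2426/20184623 ≈ -0.00022504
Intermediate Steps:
C(A) = -2*A
D = √2426 (D = √(2448 - 2*11) = √(2448 - 22) = √2426 ≈ 49.254)
K = -4493 + √2426 (K = √2426 - 1*4493 = √2426 - 4493 = -4493 + √2426 ≈ -4443.7)
1/K = 1/(-4493 + √2426)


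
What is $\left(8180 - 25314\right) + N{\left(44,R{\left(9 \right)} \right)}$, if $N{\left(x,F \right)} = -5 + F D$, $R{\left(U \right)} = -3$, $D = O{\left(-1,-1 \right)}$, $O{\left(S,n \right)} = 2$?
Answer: $-17145$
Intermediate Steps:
$D = 2$
$N{\left(x,F \right)} = -5 + 2 F$ ($N{\left(x,F \right)} = -5 + F 2 = -5 + 2 F$)
$\left(8180 - 25314\right) + N{\left(44,R{\left(9 \right)} \right)} = \left(8180 - 25314\right) + \left(-5 + 2 \left(-3\right)\right) = -17134 - 11 = -17145$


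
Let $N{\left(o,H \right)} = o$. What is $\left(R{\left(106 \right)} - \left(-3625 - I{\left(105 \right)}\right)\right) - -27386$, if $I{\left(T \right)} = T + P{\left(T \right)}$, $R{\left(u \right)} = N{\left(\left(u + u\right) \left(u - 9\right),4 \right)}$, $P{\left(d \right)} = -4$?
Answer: $51676$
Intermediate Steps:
$R{\left(u \right)} = 2 u \left(-9 + u\right)$ ($R{\left(u \right)} = \left(u + u\right) \left(u - 9\right) = 2 u \left(-9 + u\right)$)
$I{\left(T \right)} = -4 + T$ ($I{\left(T \right)} = T - 4 = -4 + T$)
$\left(R{\left(106 \right)} - \left(-3625 - I{\left(105 \right)}\right)\right) - -27386 = \left(2 \cdot 106 \left(-9 + 106\right) - \left(-3625 - \left(-4 + 105\right)\right)\right) - -27386 = \left(2 \cdot 106 \cdot 97 - \left(-3625 - 101\right)\right) + 27386 = \left(20564 - \left(-3625 - 101\right)\right) + 27386 = \left(20564 - -3726\right) + 27386 = \left(20564 + 3726\right) + 27386 = 24290 + 27386 = 51676$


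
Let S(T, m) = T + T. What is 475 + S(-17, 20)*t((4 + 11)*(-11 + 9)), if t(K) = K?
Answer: 1495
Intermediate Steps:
S(T, m) = 2*T
475 + S(-17, 20)*t((4 + 11)*(-11 + 9)) = 475 + (2*(-17))*((4 + 11)*(-11 + 9)) = 475 - 510*(-2) = 475 - 34*(-30) = 475 + 1020 = 1495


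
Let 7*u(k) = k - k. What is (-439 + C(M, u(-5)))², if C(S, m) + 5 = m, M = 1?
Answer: 197136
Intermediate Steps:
u(k) = 0 (u(k) = (k - k)/7 = (⅐)*0 = 0)
C(S, m) = -5 + m
(-439 + C(M, u(-5)))² = (-439 + (-5 + 0))² = (-439 - 5)² = (-444)² = 197136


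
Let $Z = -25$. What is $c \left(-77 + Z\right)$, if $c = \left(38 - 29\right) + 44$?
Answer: $-5406$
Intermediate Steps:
$c = 53$ ($c = 9 + 44 = 53$)
$c \left(-77 + Z\right) = 53 \left(-77 - 25\right) = 53 \left(-102\right) = -5406$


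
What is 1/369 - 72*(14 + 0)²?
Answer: -5207327/369 ≈ -14112.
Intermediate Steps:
1/369 - 72*(14 + 0)² = 1/369 - 72*14² = 1/369 - 72*196 = 1/369 - 14112 = -5207327/369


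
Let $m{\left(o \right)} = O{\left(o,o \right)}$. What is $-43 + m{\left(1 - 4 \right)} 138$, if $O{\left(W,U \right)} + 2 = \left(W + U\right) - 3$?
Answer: $-1561$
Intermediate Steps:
$O{\left(W,U \right)} = -5 + U + W$ ($O{\left(W,U \right)} = -2 - \left(3 - U - W\right) = -2 + \left(-3 + U + W\right) = -5 + U + W$)
$m{\left(o \right)} = -5 + 2 o$ ($m{\left(o \right)} = -5 + o + o = -5 + 2 o$)
$-43 + m{\left(1 - 4 \right)} 138 = -43 + \left(-5 + 2 \left(1 - 4\right)\right) 138 = -43 + \left(-5 + 2 \left(-3\right)\right) 138 = -43 + \left(-5 - 6\right) 138 = -43 - 1518 = -1561$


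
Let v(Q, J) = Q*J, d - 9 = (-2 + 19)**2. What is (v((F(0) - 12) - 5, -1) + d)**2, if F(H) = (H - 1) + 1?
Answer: 99225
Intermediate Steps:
F(H) = H (F(H) = (-1 + H) + 1 = H)
d = 298 (d = 9 + (-2 + 19)**2 = 9 + 17**2 = 9 + 289 = 298)
v(Q, J) = J*Q
(v((F(0) - 12) - 5, -1) + d)**2 = (-((0 - 12) - 5) + 298)**2 = (-(-12 - 5) + 298)**2 = (-1*(-17) + 298)**2 = (17 + 298)**2 = 315**2 = 99225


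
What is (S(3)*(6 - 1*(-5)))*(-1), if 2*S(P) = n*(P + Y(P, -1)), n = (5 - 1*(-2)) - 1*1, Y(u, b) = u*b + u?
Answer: -99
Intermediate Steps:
Y(u, b) = u + b*u (Y(u, b) = b*u + u = u + b*u)
n = 6 (n = (5 + 2) - 1 = 7 - 1 = 6)
S(P) = 3*P (S(P) = (6*(P + P*(1 - 1)))/2 = (6*(P + P*0))/2 = (6*(P + 0))/2 = (6*P)/2 = 3*P)
(S(3)*(6 - 1*(-5)))*(-1) = ((3*3)*(6 - 1*(-5)))*(-1) = (9*(6 + 5))*(-1) = (9*11)*(-1) = 99*(-1) = -99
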